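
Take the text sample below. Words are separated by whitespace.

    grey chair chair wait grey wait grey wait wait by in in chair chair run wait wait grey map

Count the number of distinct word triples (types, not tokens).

16

19 tokens → 17 trigram windows in total.
Repeated trigrams (each contributes count−1 duplicates):
  wait grey wait: 2
1 duplicate windows → 17 − 1 = 16 distinct.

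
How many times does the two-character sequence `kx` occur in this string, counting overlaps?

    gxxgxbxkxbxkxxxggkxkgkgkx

4

Sliding a length-2 window over the 25 characters (24 positions):
  position 8–9: kx
  position 12–13: kx
  position 18–19: kx
  position 24–25: kx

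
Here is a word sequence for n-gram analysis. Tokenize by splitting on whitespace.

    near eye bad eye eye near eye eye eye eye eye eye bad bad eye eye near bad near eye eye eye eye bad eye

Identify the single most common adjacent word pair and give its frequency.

Bigram frequencies (highest first):
  eye eye: 10
  near eye: 3
  eye bad: 3
  bad eye: 3
  eye near: 2
  bad bad: 1
  … (2 more, each ≤ 1)

"eye eye", 10 times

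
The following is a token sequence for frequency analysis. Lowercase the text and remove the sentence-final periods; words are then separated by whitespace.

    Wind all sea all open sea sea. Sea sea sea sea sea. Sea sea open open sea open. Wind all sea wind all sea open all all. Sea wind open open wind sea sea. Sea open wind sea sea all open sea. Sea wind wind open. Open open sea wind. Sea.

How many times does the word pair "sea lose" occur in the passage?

0

Scanning the 50 overlapping bigram windows for "sea lose":
  (none found)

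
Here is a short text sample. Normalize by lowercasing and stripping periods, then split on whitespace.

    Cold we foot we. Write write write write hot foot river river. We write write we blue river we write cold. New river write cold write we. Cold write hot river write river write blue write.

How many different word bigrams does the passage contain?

36 tokens → 35 bigram windows in total.
Repeated bigrams (each contributes count−1 duplicates):
  write write: 4
  river write: 3
  we write: 3
  cold write: 2
  river we: 2
  write cold: 2
  write hot: 2
  write we: 2
12 duplicate windows → 35 − 12 = 23 distinct.

23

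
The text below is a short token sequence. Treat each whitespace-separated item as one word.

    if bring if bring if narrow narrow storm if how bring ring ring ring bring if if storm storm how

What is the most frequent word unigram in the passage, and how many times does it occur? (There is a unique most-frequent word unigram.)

Unigram frequencies (highest first):
  if: 6
  bring: 4
  storm: 3
  ring: 3
  narrow: 2
  how: 2

"if", 6 times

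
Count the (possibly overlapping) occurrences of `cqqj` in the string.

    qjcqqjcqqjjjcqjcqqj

Sliding a length-4 window over the 19 characters (16 positions):
  position 3–6: cqqj
  position 7–10: cqqj
  position 16–19: cqqj

3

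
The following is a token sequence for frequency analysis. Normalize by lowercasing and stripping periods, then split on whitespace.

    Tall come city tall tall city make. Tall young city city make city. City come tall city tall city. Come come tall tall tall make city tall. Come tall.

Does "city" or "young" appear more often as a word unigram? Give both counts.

"city" (9 vs 1)

"city": 9 occurrences
"young": 1 occurrence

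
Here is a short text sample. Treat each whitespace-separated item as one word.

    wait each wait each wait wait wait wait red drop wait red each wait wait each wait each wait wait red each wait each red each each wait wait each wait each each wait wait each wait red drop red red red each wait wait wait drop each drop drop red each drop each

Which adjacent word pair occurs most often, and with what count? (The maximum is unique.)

Bigram frequencies (highest first):
  each wait: 11
  wait wait: 9
  wait each: 8
  red each: 5
  wait red: 4
  red drop: 2
  … (9 more, each ≤ 2)

"each wait", 11 times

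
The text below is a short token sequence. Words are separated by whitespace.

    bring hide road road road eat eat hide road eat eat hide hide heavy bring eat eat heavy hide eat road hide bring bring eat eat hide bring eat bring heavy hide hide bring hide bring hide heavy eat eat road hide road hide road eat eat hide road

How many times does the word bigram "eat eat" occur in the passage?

Scanning the 48 overlapping bigram windows for "eat eat":
  position 6–7: eat eat
  position 10–11: eat eat
  position 16–17: eat eat
  position 25–26: eat eat
  position 39–40: eat eat
  position 46–47: eat eat

6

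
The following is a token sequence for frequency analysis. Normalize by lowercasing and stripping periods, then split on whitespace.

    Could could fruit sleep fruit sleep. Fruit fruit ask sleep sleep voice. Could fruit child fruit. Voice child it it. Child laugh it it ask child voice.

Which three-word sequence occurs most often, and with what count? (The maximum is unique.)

Trigram frequencies (highest first):
  fruit sleep fruit: 2
  could could fruit: 1
  could fruit sleep: 1
  sleep fruit sleep: 1
  sleep fruit fruit: 1
  fruit fruit ask: 1
  … (18 more, each ≤ 1)

"fruit sleep fruit", 2 times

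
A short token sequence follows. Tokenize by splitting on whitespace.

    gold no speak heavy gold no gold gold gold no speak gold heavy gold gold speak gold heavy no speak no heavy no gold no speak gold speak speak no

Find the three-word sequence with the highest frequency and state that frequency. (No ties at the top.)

Trigram frequencies (highest first):
  gold no speak: 3
  no speak gold: 2
  speak gold heavy: 2
  no speak heavy: 1
  speak heavy gold: 1
  heavy gold no: 1
  … (18 more, each ≤ 1)

"gold no speak", 3 times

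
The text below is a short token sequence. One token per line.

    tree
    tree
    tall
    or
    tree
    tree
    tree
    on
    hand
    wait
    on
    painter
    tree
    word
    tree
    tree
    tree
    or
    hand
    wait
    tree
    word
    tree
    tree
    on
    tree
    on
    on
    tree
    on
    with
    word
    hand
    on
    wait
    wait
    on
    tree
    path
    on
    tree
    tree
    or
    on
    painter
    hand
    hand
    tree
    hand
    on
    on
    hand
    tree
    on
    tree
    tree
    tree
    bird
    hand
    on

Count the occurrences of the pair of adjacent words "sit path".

0

Scanning the 59 overlapping bigram windows for "sit path":
  (none found)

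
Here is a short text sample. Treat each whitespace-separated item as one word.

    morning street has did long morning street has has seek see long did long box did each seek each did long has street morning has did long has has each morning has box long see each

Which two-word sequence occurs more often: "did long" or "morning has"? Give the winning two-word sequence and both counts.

"did long": 4 occurrences
"morning has": 2 occurrences

"did long" (4 vs 2)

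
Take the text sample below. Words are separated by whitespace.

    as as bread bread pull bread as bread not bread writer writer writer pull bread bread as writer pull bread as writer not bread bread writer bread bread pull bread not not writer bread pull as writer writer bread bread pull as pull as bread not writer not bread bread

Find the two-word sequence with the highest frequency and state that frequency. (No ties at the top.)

"bread bread", 6 times

Bigram frequencies (highest first):
  bread bread: 6
  bread pull: 4
  pull bread: 4
  as bread: 3
  bread as: 3
  bread not: 3
  … (12 more, each ≤ 3)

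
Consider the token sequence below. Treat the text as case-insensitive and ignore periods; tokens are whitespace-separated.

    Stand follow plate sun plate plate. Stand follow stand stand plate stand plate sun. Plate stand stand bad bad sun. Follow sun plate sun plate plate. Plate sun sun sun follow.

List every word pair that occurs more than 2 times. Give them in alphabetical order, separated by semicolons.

plate plate; plate stand; plate sun; sun plate

Bigram counts meeting the condition (more than 2 times):
  plate plate: 3
  plate stand: 3
  plate sun: 4
  sun plate: 4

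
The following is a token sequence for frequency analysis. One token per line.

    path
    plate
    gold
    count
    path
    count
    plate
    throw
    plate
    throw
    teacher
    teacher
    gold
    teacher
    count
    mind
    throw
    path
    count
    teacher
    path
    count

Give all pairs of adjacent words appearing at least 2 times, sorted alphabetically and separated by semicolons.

path count; plate throw

Bigram counts meeting the condition (at least 2 times):
  path count: 3
  plate throw: 2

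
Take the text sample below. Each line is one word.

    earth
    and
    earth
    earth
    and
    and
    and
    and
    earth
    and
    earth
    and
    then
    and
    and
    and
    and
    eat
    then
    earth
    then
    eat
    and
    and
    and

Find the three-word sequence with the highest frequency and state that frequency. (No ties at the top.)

"and and and", 5 times

Trigram frequencies (highest first):
  and and and: 5
  earth and earth: 2
  and earth and: 2
  and earth earth: 1
  earth earth and: 1
  earth and and: 1
  … (11 more, each ≤ 1)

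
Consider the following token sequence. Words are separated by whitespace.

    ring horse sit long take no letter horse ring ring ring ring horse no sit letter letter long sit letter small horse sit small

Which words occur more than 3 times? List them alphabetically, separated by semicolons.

horse; letter; ring; sit

Unigram counts meeting the condition (more than 3 times):
  horse: 4
  letter: 4
  ring: 5
  sit: 4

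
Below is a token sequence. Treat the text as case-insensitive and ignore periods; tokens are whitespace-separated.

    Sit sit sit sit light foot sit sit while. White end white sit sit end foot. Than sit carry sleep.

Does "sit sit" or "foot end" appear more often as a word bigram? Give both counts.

"sit sit" (5 vs 0)

"sit sit": 5 occurrences
"foot end": 0 occurrences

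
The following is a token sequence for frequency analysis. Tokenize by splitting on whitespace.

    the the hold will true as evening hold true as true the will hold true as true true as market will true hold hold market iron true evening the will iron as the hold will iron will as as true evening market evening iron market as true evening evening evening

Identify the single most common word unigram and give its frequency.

Unigram frequencies (highest first):
  true: 10
  as: 8
  evening: 7
  hold: 6
  will: 6
  the: 5
  … (2 more, each ≤ 4)

"true", 10 times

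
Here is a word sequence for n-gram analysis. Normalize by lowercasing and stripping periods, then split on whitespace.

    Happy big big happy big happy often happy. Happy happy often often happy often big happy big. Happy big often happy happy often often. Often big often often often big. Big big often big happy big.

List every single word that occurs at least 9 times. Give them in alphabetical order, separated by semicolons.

Unigram counts meeting the condition (at least 9 times):
  big: 12
  happy: 12
  often: 12

big; happy; often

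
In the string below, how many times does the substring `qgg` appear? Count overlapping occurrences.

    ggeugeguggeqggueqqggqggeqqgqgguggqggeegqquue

5

Sliding a length-3 window over the 44 characters (42 positions):
  position 12–14: qgg
  position 18–20: qgg
  position 21–23: qgg
  position 28–30: qgg
  position 34–36: qgg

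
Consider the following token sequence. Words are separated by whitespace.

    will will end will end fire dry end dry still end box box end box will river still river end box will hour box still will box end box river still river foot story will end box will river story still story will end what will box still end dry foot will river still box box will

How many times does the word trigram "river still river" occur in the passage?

Scanning the 55 overlapping trigram windows for "river still river":
  position 17–19: river still river
  position 30–32: river still river

2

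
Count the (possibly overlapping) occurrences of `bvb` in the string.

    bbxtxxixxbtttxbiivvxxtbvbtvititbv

1

Sliding a length-3 window over the 33 characters (31 positions):
  position 23–25: bvb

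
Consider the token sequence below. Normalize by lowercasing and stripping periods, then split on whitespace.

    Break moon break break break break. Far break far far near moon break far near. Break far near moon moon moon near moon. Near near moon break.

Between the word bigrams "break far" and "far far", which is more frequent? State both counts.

"break far" (4 vs 1)

"break far": 4 occurrences
"far far": 1 occurrence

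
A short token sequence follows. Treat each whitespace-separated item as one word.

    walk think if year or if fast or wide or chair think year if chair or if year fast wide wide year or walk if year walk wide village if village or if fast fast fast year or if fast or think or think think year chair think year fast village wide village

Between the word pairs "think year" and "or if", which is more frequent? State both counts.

"think year": 3 occurrences
"or if": 4 occurrences

"or if" (4 vs 3)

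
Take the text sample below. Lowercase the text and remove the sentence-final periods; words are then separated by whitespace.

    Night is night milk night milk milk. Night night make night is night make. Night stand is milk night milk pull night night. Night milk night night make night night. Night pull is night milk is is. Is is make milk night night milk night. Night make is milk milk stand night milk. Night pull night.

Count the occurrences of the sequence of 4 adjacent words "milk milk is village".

0

Scanning the 53 overlapping 4-gram windows for "milk milk is village":
  (none found)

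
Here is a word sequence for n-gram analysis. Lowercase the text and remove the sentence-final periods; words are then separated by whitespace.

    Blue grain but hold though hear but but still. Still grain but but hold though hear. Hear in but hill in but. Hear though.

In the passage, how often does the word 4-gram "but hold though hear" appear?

2

Scanning the 21 overlapping 4-gram windows for "but hold though hear":
  position 3–6: but hold though hear
  position 13–16: but hold though hear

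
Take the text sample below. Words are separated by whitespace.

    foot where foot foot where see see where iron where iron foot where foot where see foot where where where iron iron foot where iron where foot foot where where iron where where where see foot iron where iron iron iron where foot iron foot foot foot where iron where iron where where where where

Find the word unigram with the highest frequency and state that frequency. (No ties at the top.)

"where", 24 times

Unigram frequencies (highest first):
  where: 24
  foot: 14
  iron: 13
  see: 4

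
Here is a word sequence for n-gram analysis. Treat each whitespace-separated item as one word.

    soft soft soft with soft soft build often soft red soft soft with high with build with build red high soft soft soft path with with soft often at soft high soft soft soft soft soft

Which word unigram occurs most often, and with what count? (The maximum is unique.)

"soft", 18 times

Unigram frequencies (highest first):
  soft: 18
  with: 6
  build: 3
  high: 3
  often: 2
  red: 2
  … (2 more, each ≤ 1)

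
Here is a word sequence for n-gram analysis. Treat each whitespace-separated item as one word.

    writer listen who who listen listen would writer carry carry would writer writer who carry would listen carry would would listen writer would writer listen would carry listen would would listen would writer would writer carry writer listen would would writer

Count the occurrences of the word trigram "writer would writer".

2

Scanning the 39 overlapping trigram windows for "writer would writer":
  position 22–24: writer would writer
  position 33–35: writer would writer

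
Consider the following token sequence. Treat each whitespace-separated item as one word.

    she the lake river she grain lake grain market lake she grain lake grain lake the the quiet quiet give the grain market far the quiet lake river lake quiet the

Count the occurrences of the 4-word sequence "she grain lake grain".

Scanning the 28 overlapping 4-gram windows for "she grain lake grain":
  position 5–8: she grain lake grain
  position 11–14: she grain lake grain

2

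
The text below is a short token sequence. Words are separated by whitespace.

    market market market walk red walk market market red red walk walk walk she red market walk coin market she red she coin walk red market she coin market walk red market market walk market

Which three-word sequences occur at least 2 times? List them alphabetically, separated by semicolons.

market market walk; market walk red; walk red market

Trigram counts meeting the condition (at least 2 times):
  market market walk: 2
  market walk red: 2
  walk red market: 2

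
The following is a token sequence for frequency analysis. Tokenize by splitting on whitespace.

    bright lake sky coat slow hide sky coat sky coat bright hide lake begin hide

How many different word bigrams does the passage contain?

12

15 tokens → 14 bigram windows in total.
Repeated bigrams (each contributes count−1 duplicates):
  sky coat: 3
2 duplicate windows → 14 − 2 = 12 distinct.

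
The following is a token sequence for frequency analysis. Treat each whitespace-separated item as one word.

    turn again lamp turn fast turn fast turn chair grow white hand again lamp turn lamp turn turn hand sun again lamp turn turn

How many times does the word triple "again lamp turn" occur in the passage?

3

Scanning the 22 overlapping trigram windows for "again lamp turn":
  position 2–4: again lamp turn
  position 13–15: again lamp turn
  position 21–23: again lamp turn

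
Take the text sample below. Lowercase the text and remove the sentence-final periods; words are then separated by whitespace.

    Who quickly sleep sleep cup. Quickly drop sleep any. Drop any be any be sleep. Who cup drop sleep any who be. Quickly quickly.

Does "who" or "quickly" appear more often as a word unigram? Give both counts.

"who": 3 occurrences
"quickly": 4 occurrences

"quickly" (4 vs 3)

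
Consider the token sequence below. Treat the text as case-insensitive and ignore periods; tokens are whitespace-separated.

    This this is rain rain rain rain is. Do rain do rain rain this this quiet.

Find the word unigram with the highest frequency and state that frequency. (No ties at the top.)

"rain", 7 times

Unigram frequencies (highest first):
  rain: 7
  this: 4
  is: 2
  do: 2
  quiet: 1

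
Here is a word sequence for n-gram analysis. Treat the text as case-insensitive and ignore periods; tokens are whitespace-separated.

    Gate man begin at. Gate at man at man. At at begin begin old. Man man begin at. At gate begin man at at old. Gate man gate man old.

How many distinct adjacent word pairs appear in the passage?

30 tokens → 29 bigram windows in total.
Repeated bigrams (each contributes count−1 duplicates):
  at at: 3
  gate man: 3
  man at: 3
  at gate: 2
  at man: 2
  begin at: 2
  man begin: 2
10 duplicate windows → 29 − 10 = 19 distinct.

19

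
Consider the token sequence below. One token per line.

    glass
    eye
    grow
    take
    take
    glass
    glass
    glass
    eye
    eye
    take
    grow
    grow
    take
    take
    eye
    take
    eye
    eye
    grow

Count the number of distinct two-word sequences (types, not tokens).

20 tokens → 19 bigram windows in total.
Repeated bigrams (each contributes count−1 duplicates):
  eye eye: 2
  eye grow: 2
  eye take: 2
  glass eye: 2
  glass glass: 2
  grow take: 2
  take eye: 2
  take take: 2
8 duplicate windows → 19 − 8 = 11 distinct.

11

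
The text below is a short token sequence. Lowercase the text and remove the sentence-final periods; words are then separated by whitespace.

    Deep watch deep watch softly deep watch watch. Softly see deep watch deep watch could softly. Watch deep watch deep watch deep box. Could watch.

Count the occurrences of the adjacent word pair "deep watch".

7

Scanning the 24 overlapping bigram windows for "deep watch":
  position 1–2: deep watch
  position 3–4: deep watch
  position 6–7: deep watch
  position 11–12: deep watch
  position 13–14: deep watch
  position 18–19: deep watch
  position 20–21: deep watch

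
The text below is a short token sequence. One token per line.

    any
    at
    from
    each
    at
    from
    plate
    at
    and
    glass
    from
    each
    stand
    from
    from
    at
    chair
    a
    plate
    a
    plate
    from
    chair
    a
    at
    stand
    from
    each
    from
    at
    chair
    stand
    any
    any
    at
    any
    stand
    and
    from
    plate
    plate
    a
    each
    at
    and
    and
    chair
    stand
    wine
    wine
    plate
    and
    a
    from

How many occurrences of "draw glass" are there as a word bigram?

0

Scanning the 53 overlapping bigram windows for "draw glass":
  (none found)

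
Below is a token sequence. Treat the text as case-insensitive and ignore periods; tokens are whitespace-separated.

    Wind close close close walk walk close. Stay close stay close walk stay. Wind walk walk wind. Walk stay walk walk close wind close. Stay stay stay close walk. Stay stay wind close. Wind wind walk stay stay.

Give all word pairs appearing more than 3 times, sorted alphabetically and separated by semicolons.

stay stay; walk stay

Bigram counts meeting the condition (more than 3 times):
  stay stay: 4
  walk stay: 4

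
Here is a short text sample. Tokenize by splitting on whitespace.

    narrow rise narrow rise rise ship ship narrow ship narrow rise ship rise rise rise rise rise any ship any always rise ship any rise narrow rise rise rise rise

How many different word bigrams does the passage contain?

30 tokens → 29 bigram windows in total.
Repeated bigrams (each contributes count−1 duplicates):
  rise rise: 8
  narrow rise: 4
  rise ship: 3
  rise narrow: 2
  ship any: 2
  ship narrow: 2
15 duplicate windows → 29 − 15 = 14 distinct.

14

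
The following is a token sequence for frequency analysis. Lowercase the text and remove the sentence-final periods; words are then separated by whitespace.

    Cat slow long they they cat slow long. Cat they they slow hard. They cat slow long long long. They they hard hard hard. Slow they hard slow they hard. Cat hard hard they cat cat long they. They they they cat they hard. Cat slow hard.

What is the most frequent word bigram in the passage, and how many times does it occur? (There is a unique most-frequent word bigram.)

Bigram frequencies (highest first):
  they they: 6
  cat slow: 4
  they cat: 4
  they hard: 4
  slow long: 3
  long they: 3
  … (13 more, each ≤ 3)

"they they", 6 times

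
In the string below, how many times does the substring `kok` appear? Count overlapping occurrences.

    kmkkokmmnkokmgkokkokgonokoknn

5

Sliding a length-3 window over the 29 characters (27 positions):
  position 4–6: kok
  position 10–12: kok
  position 15–17: kok
  position 18–20: kok
  position 25–27: kok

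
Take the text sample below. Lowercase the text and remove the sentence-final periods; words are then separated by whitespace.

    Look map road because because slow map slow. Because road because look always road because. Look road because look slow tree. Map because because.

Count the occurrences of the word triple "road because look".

3

Scanning the 22 overlapping trigram windows for "road because look":
  position 10–12: road because look
  position 14–16: road because look
  position 17–19: road because look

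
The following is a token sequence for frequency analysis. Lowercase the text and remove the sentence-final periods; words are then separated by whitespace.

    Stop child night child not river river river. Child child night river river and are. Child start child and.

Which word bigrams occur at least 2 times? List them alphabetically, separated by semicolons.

Bigram counts meeting the condition (at least 2 times):
  child night: 2
  river river: 3

child night; river river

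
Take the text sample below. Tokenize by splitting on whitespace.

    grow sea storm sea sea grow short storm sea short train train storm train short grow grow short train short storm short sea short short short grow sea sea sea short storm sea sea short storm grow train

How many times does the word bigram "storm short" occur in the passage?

Scanning the 37 overlapping bigram windows for "storm short":
  position 21–22: storm short

1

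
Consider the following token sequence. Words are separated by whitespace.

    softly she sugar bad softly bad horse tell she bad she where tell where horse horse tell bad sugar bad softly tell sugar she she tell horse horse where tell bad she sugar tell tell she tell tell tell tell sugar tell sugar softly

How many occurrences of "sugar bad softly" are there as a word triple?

Scanning the 42 overlapping trigram windows for "sugar bad softly":
  position 3–5: sugar bad softly
  position 19–21: sugar bad softly

2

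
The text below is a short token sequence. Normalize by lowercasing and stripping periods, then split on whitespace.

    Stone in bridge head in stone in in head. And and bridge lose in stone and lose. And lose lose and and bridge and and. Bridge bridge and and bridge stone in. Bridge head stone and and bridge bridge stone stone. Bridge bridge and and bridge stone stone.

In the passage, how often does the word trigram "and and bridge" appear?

6

Scanning the 46 overlapping trigram windows for "and and bridge":
  position 10–12: and and bridge
  position 21–23: and and bridge
  position 24–26: and and bridge
  position 28–30: and and bridge
  position 36–38: and and bridge
  position 44–46: and and bridge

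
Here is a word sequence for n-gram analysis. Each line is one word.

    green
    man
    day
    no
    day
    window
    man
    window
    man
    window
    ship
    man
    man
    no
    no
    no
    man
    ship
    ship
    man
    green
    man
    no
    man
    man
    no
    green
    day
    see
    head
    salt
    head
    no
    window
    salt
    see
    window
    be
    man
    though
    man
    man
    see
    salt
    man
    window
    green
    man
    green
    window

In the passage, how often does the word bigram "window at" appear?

Scanning the 49 overlapping bigram windows for "window at":
  (none found)

0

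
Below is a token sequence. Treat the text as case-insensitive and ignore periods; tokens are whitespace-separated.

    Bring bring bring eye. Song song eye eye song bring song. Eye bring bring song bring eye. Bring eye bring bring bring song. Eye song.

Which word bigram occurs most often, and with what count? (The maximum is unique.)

Bigram frequencies (highest first):
  bring bring: 5
  bring eye: 3
  eye song: 3
  song eye: 3
  bring song: 3
  eye bring: 3
  … (3 more, each ≤ 2)

"bring bring", 5 times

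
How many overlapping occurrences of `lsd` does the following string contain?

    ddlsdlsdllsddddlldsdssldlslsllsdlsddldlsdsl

6

Sliding a length-3 window over the 43 characters (41 positions):
  position 3–5: lsd
  position 6–8: lsd
  position 10–12: lsd
  position 30–32: lsd
  position 33–35: lsd
  position 39–41: lsd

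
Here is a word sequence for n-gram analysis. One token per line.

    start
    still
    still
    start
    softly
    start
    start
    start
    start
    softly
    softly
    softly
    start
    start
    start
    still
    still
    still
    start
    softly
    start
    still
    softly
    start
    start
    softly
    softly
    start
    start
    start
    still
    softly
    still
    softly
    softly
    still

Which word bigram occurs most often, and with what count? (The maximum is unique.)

Bigram frequencies (highest first):
  start start: 8
  softly start: 5
  start still: 4
  start softly: 4
  softly softly: 4
  still still: 3
  … (3 more, each ≤ 3)

"start start", 8 times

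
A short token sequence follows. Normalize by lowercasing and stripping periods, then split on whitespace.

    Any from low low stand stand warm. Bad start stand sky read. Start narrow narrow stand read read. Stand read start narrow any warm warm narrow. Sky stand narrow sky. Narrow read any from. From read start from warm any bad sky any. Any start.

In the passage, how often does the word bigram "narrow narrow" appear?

Scanning the 44 overlapping bigram windows for "narrow narrow":
  position 14–15: narrow narrow

1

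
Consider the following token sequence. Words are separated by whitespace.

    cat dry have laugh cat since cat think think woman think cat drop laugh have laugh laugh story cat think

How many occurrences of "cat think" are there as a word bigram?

2

Scanning the 19 overlapping bigram windows for "cat think":
  position 7–8: cat think
  position 19–20: cat think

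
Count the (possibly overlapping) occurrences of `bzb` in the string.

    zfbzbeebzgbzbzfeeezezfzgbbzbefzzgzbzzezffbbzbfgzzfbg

4

Sliding a length-3 window over the 52 characters (50 positions):
  position 3–5: bzb
  position 11–13: bzb
  position 26–28: bzb
  position 43–45: bzb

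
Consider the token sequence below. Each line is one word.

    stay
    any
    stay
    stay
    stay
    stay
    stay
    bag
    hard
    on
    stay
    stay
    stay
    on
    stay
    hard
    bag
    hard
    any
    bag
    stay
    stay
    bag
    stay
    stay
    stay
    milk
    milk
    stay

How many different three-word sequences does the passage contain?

29 tokens → 27 trigram windows in total.
Repeated trigrams (each contributes count−1 duplicates):
  stay stay stay: 5
  bag stay stay: 2
  stay stay bag: 2
6 duplicate windows → 27 − 6 = 21 distinct.

21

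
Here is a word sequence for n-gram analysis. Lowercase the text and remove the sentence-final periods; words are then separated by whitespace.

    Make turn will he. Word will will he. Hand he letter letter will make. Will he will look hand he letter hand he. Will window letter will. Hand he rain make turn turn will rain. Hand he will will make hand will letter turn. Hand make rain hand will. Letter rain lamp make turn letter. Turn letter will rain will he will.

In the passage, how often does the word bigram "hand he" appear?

Scanning the 61 overlapping bigram windows for "hand he":
  position 9–10: hand he
  position 19–20: hand he
  position 22–23: hand he
  position 28–29: hand he
  position 36–37: hand he

5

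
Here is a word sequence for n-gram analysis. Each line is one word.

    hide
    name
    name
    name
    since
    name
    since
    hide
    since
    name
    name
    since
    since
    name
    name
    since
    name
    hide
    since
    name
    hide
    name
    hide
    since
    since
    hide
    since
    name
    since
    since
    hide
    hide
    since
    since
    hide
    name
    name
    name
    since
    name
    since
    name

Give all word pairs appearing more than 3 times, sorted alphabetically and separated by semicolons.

hide since; name name; name since; since hide; since name; since since

Bigram counts meeting the condition (more than 3 times):
  hide since: 5
  name name: 6
  name since: 7
  since hide: 4
  since name: 8
  since since: 4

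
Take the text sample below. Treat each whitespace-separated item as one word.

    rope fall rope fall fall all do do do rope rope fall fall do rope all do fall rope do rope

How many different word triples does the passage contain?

18

21 tokens → 19 trigram windows in total.
Repeated trigrams (each contributes count−1 duplicates):
  rope fall fall: 2
1 duplicate windows → 19 − 1 = 18 distinct.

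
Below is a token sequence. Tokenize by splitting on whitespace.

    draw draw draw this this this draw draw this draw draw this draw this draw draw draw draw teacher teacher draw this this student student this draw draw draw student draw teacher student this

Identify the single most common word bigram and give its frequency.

Bigram frequencies (highest first):
  draw draw: 9
  draw this: 5
  this draw: 5
  this this: 3
  draw teacher: 2
  student this: 2
  … (7 more, each ≤ 1)

"draw draw", 9 times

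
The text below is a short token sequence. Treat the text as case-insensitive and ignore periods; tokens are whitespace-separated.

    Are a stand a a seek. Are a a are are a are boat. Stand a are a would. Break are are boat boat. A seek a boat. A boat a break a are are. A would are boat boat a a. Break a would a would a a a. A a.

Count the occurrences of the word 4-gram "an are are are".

0

Scanning the 49 overlapping 4-gram windows for "an are are are":
  (none found)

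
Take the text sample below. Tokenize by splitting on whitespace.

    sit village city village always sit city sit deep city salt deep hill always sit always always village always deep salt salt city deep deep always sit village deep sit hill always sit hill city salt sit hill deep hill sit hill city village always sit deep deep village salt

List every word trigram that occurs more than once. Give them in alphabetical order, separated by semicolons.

city village always; hill always sit; sit hill city; village always sit

Trigram counts meeting the condition (more than once):
  city village always: 2
  hill always sit: 2
  sit hill city: 2
  village always sit: 2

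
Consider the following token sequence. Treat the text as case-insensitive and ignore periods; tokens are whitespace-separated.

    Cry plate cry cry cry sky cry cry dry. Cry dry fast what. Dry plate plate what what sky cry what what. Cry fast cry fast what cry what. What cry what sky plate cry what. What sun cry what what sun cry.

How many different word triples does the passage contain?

43 tokens → 41 trigram windows in total.
Repeated trigrams (each contributes count−1 duplicates):
  cry what what: 4
  what cry what: 2
  what sun cry: 2
  what what cry: 2
  what what sun: 2
7 duplicate windows → 41 − 7 = 34 distinct.

34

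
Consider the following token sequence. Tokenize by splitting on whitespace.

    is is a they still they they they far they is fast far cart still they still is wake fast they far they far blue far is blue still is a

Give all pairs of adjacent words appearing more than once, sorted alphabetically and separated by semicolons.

far they; is a; still is; still they; they far; they still; they they

Bigram counts meeting the condition (more than once):
  far they: 2
  is a: 2
  still is: 2
  still they: 2
  they far: 3
  they still: 2
  they they: 2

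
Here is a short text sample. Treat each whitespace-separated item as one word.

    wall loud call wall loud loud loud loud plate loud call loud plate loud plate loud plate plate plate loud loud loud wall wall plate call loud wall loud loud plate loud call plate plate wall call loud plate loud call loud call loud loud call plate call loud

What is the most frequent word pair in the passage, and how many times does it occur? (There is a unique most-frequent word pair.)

"loud loud", 7 times

Bigram frequencies (highest first):
  loud loud: 7
  loud call: 6
  loud plate: 6
  plate loud: 6
  call loud: 6
  wall loud: 3
  … (9 more, each ≤ 3)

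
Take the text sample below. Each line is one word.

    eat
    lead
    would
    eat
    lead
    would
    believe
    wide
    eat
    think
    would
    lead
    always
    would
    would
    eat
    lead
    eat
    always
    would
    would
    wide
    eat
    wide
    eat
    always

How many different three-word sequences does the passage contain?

26 tokens → 24 trigram windows in total.
Repeated trigrams (each contributes count−1 duplicates):
  always would would: 2
  eat lead would: 2
  would eat lead: 2
3 duplicate windows → 24 − 3 = 21 distinct.

21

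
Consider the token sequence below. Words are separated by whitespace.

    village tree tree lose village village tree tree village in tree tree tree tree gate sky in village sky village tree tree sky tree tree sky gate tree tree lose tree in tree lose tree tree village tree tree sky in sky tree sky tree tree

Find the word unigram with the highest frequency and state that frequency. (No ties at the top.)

Unigram frequencies (highest first):
  tree: 23
  village: 7
  sky: 7
  in: 4
  lose: 3
  gate: 2

"tree", 23 times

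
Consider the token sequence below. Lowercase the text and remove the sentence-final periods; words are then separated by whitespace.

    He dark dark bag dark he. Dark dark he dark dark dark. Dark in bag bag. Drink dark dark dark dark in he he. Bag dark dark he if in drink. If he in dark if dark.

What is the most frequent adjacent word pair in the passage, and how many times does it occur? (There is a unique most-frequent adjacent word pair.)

Bigram frequencies (highest first):
  dark dark: 9
  he dark: 3
  dark he: 3
  bag dark: 2
  dark in: 2
  dark bag: 1
  … (16 more, each ≤ 1)

"dark dark", 9 times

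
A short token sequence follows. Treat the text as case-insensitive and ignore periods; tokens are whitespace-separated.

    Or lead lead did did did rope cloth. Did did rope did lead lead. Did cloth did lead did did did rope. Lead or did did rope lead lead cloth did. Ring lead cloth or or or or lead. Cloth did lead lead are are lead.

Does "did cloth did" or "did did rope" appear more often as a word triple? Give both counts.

"did cloth did": 1 occurrence
"did did rope": 4 occurrences

"did did rope" (4 vs 1)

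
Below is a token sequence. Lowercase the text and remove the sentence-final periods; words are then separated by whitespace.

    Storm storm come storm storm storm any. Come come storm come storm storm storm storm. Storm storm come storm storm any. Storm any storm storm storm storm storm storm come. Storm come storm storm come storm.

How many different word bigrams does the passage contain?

36 tokens → 35 bigram windows in total.
Repeated bigrams (each contributes count−1 duplicates):
  storm storm: 15
  come storm: 7
  storm come: 6
  storm any: 3
  any storm: 2
28 duplicate windows → 35 − 28 = 7 distinct.

7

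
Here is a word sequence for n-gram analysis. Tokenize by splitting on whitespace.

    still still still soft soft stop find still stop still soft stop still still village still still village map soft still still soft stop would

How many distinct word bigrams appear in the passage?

25 tokens → 24 bigram windows in total.
Repeated bigrams (each contributes count−1 duplicates):
  still still: 5
  soft stop: 3
  still soft: 3
  still village: 2
  stop still: 2
10 duplicate windows → 24 − 10 = 14 distinct.

14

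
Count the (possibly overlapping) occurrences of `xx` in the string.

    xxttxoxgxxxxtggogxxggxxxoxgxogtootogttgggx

Sliding a length-2 window over the 42 characters (41 positions):
  position 1–2: xx
  position 9–10: xx
  position 10–11: xx
  position 11–12: xx
  position 18–19: xx
  position 22–23: xx
  position 23–24: xx

7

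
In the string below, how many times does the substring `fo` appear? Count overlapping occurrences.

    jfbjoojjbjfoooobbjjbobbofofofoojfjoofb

4

Sliding a length-2 window over the 38 characters (37 positions):
  position 11–12: fo
  position 25–26: fo
  position 27–28: fo
  position 29–30: fo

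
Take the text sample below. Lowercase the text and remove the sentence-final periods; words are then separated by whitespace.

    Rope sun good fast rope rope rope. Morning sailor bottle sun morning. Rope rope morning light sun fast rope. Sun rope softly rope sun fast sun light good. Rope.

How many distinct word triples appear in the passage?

26

29 tokens → 27 trigram windows in total.
Repeated trigrams (each contributes count−1 duplicates):
  rope rope morning: 2
1 duplicate windows → 27 − 1 = 26 distinct.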